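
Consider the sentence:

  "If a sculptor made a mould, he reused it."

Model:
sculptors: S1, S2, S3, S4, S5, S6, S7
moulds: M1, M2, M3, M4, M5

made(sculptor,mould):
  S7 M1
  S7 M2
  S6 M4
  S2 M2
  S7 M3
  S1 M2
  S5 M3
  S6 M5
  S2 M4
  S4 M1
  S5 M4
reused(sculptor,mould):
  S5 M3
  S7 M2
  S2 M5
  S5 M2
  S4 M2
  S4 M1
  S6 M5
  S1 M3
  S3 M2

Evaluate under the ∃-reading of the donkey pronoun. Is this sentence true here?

False

"it" takes "a mould" as antecedent — a donkey pronoun bound across the clause boundary.
Weak reading: every sculptor s with some made-mould has at least one made-mould m such that reused(s,m).
Per sculptor: S1:✗  S2:✗  S4:✓  S5:✓  S6:✓  S7:✓
S1 has no witness among its made-moulds.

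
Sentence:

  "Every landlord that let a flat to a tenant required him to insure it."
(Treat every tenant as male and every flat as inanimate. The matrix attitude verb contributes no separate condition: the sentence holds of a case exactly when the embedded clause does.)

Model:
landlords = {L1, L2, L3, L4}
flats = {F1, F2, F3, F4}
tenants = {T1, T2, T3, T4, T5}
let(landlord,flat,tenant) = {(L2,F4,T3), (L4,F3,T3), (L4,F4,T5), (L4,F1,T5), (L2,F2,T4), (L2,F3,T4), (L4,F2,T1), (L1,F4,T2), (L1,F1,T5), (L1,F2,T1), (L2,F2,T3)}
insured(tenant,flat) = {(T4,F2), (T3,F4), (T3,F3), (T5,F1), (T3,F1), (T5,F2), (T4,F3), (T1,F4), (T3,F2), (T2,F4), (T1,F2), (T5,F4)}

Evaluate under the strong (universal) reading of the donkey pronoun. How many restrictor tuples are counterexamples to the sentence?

0

"him" takes "a tenant" as antecedent and "it" takes "a flat"; both are donkey pronouns co-varying with the restrictor.
Strong reading: for every (l,f,t) with let(l,f,t), insured(t,f).
Restrictor triples: (L1,F1,T5)→insured(T5,F1) ✓  (L1,F2,T1)→insured(T1,F2) ✓  (L1,F4,T2)→insured(T2,F4) ✓  (L2,F2,T3)→insured(T3,F2) ✓  (L2,F2,T4)→insured(T4,F2) ✓  (L2,F3,T4)→insured(T4,F3) ✓  (L2,F4,T3)→insured(T3,F4) ✓  (L4,F1,T5)→insured(T5,F1) ✓  (L4,F2,T1)→insured(T1,F2) ✓  (L4,F3,T3)→insured(T3,F3) ✓  (L4,F4,T5)→insured(T5,F4) ✓
Counterexamples (restrictor triples failing the scope): 0.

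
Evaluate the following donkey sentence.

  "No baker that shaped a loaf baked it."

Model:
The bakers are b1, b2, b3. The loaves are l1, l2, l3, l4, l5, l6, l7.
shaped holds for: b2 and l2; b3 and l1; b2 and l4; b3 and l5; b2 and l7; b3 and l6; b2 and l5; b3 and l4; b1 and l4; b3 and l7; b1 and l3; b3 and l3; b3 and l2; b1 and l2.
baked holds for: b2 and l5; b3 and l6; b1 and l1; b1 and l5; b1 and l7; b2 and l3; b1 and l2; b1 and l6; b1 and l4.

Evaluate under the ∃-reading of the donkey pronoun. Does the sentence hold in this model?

"it" takes "a loaf" as antecedent — a donkey pronoun bound across the clause boundary.
Truth condition: for no (b,l) with shaped(b,l) does baked(b,l) hold.
Restrictor pairs — does the scope hold? (b1,l2):holds  (b1,l3):fails  (b1,l4):holds  (b2,l2):fails  (b2,l4):fails  (b2,l5):holds  (b2,l7):fails  (b3,l1):fails  (b3,l2):fails  (b3,l3):fails  (b3,l4):fails  (b3,l5):fails  (b3,l6):holds  (b3,l7):fails
Scope holds for 4 pair(s), so the sentence is false.

False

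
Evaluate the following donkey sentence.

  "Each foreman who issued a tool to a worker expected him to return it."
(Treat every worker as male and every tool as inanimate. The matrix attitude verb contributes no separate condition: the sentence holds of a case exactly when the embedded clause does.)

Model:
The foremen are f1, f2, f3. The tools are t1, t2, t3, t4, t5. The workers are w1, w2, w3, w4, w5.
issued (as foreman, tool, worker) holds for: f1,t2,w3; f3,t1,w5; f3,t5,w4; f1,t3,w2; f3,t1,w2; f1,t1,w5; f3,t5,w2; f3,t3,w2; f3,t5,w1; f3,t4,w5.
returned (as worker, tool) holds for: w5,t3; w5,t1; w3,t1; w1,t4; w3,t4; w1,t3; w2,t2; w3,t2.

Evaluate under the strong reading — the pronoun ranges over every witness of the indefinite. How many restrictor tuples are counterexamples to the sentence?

7

"him" takes "a worker" as antecedent and "it" takes "a tool"; both are donkey pronouns co-varying with the restrictor.
Strong reading: for every (f,t,w) with issued(f,t,w), returned(w,t).
Restrictor triples: (f1,t1,w5)→returned(w5,t1) ✓  (f1,t2,w3)→returned(w3,t2) ✓  (f1,t3,w2)→returned(w2,t3) ✗  (f3,t1,w2)→returned(w2,t1) ✗  (f3,t1,w5)→returned(w5,t1) ✓  (f3,t3,w2)→returned(w2,t3) ✗  (f3,t4,w5)→returned(w5,t4) ✗  (f3,t5,w1)→returned(w1,t5) ✗  (f3,t5,w2)→returned(w2,t5) ✗  (f3,t5,w4)→returned(w4,t5) ✗
Counterexamples (restrictor triples failing the scope): 7.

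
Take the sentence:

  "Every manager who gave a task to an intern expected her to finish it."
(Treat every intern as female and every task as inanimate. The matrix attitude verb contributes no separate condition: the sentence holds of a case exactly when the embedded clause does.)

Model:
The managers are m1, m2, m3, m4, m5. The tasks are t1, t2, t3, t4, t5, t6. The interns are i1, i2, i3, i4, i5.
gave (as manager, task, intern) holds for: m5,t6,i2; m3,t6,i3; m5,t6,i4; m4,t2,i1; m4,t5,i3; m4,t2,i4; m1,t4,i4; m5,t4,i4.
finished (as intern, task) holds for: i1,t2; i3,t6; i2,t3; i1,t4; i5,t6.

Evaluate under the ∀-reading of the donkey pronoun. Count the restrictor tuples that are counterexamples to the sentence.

6

"her" takes "an intern" as antecedent and "it" takes "a task"; both are donkey pronouns co-varying with the restrictor.
Strong reading: for every (m,t,i) with gave(m,t,i), finished(i,t).
Restrictor triples: (m1,t4,i4)→finished(i4,t4) ✗  (m3,t6,i3)→finished(i3,t6) ✓  (m4,t2,i1)→finished(i1,t2) ✓  (m4,t2,i4)→finished(i4,t2) ✗  (m4,t5,i3)→finished(i3,t5) ✗  (m5,t4,i4)→finished(i4,t4) ✗  (m5,t6,i2)→finished(i2,t6) ✗  (m5,t6,i4)→finished(i4,t6) ✗
Counterexamples (restrictor triples failing the scope): 6.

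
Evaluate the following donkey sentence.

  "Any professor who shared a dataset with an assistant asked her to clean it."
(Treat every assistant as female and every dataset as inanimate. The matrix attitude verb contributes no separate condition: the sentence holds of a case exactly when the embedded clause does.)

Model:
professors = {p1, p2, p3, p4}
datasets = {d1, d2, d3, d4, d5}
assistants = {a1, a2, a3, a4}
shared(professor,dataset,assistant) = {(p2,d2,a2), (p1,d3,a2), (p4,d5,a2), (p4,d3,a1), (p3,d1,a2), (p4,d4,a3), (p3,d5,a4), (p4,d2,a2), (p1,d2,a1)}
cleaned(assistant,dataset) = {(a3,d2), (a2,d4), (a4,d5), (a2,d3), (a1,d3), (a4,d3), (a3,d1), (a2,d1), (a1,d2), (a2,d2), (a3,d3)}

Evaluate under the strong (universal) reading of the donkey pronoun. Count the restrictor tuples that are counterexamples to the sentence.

2

"her" takes "an assistant" as antecedent and "it" takes "a dataset"; both are donkey pronouns co-varying with the restrictor.
Strong reading: for every (p,d,a) with shared(p,d,a), cleaned(a,d).
Restrictor triples: (p1,d2,a1)→cleaned(a1,d2) ✓  (p1,d3,a2)→cleaned(a2,d3) ✓  (p2,d2,a2)→cleaned(a2,d2) ✓  (p3,d1,a2)→cleaned(a2,d1) ✓  (p3,d5,a4)→cleaned(a4,d5) ✓  (p4,d2,a2)→cleaned(a2,d2) ✓  (p4,d3,a1)→cleaned(a1,d3) ✓  (p4,d4,a3)→cleaned(a3,d4) ✗  (p4,d5,a2)→cleaned(a2,d5) ✗
Counterexamples (restrictor triples failing the scope): 2.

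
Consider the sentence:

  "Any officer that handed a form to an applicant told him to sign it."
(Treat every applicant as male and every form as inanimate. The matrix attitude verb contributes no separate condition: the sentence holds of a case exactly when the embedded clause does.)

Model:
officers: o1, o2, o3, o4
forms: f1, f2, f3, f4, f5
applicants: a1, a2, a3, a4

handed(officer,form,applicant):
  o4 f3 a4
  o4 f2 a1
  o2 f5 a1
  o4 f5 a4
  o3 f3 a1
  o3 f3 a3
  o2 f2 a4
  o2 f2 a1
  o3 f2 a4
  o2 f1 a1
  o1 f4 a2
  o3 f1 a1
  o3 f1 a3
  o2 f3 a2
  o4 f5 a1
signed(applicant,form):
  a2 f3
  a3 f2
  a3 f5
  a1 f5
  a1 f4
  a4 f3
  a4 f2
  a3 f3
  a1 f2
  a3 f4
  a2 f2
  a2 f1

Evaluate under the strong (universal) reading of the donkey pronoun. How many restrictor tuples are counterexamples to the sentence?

"him" takes "an applicant" as antecedent and "it" takes "a form"; both are donkey pronouns co-varying with the restrictor.
Strong reading: for every (o,f,a) with handed(o,f,a), signed(a,f).
Restrictor triples: (o1,f4,a2)→signed(a2,f4) ✗  (o2,f1,a1)→signed(a1,f1) ✗  (o2,f2,a1)→signed(a1,f2) ✓  (o2,f2,a4)→signed(a4,f2) ✓  (o2,f3,a2)→signed(a2,f3) ✓  (o2,f5,a1)→signed(a1,f5) ✓  (o3,f1,a1)→signed(a1,f1) ✗  (o3,f1,a3)→signed(a3,f1) ✗  (o3,f2,a4)→signed(a4,f2) ✓  (o3,f3,a1)→signed(a1,f3) ✗  (o3,f3,a3)→signed(a3,f3) ✓  (o4,f2,a1)→signed(a1,f2) ✓  (o4,f3,a4)→signed(a4,f3) ✓  (o4,f5,a1)→signed(a1,f5) ✓  (o4,f5,a4)→signed(a4,f5) ✗
Counterexamples (restrictor triples failing the scope): 6.

6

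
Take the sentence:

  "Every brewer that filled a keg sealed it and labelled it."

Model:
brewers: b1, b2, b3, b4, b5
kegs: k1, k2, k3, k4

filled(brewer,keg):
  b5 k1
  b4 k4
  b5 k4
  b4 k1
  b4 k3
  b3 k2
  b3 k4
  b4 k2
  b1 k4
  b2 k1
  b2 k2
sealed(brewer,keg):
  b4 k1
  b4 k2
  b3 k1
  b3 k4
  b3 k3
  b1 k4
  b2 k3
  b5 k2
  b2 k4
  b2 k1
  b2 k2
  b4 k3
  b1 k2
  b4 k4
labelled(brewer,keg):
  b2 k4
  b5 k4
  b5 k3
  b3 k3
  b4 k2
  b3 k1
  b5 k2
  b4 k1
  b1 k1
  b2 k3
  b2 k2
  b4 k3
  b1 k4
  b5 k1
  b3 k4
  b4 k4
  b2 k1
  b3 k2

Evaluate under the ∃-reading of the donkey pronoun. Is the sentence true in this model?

"it" takes "a keg" as antecedent — a donkey pronoun bound across the clause boundary.
Weak reading: every brewer b with some filled-keg has at least one filled-keg k such that sealed(b,k) ∧ labelled(b,k).
Per brewer: b1:✓  b2:✓  b3:✓  b4:✓  b5:✗
b5 has no witness among its filled-kegs.

False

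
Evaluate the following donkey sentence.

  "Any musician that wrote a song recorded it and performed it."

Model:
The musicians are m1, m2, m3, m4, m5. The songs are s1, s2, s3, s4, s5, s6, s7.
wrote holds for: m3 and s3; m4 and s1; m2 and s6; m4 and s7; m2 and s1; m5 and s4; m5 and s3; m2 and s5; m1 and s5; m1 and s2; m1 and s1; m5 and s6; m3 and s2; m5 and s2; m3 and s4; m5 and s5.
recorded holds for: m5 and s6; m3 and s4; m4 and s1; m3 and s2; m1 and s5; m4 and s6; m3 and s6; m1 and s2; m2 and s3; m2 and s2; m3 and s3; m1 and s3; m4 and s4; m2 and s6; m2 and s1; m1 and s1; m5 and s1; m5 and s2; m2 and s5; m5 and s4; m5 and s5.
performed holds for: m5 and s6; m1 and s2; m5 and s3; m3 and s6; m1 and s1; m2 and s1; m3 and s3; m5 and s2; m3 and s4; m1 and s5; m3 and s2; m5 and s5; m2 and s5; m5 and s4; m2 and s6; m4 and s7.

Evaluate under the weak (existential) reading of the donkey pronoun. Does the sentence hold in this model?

False

"it" takes "a song" as antecedent — a donkey pronoun bound across the clause boundary.
Weak reading: every musician m with some wrote-song has at least one wrote-song s such that recorded(m,s) ∧ performed(m,s).
Per musician: m1:✓  m2:✓  m3:✓  m4:✗  m5:✓
m4 has no witness among its wrote-songs.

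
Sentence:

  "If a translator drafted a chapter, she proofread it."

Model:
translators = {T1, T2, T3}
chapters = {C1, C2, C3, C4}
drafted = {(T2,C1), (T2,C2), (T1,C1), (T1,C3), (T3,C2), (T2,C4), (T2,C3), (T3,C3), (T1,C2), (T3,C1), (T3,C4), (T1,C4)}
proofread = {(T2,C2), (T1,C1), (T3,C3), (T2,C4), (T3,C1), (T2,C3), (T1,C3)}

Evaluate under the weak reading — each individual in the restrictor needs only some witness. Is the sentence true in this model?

True

"it" takes "a chapter" as antecedent — a donkey pronoun bound across the clause boundary.
Weak reading: every translator t with some drafted-chapter has at least one drafted-chapter c such that proofread(t,c).
Per translator: T1:✓  T2:✓  T3:✓
Every translator in the restrictor has a witness.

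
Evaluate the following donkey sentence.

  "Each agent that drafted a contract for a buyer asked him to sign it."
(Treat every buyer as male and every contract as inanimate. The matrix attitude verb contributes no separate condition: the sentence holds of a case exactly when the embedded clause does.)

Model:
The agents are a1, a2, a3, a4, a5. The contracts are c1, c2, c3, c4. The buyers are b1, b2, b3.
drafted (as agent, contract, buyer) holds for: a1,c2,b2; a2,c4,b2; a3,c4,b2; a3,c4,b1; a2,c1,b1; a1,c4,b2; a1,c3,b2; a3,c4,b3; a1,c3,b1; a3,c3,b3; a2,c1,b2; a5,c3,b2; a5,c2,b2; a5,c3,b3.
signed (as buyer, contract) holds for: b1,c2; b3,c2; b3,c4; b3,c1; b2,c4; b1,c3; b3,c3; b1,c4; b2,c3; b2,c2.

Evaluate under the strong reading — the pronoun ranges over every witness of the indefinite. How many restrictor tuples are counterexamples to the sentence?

2

"him" takes "a buyer" as antecedent and "it" takes "a contract"; both are donkey pronouns co-varying with the restrictor.
Strong reading: for every (a,c,b) with drafted(a,c,b), signed(b,c).
Restrictor triples: (a1,c2,b2)→signed(b2,c2) ✓  (a1,c3,b1)→signed(b1,c3) ✓  (a1,c3,b2)→signed(b2,c3) ✓  (a1,c4,b2)→signed(b2,c4) ✓  (a2,c1,b1)→signed(b1,c1) ✗  (a2,c1,b2)→signed(b2,c1) ✗  (a2,c4,b2)→signed(b2,c4) ✓  (a3,c3,b3)→signed(b3,c3) ✓  (a3,c4,b1)→signed(b1,c4) ✓  (a3,c4,b2)→signed(b2,c4) ✓  (a3,c4,b3)→signed(b3,c4) ✓  (a5,c2,b2)→signed(b2,c2) ✓  (a5,c3,b2)→signed(b2,c3) ✓  (a5,c3,b3)→signed(b3,c3) ✓
Counterexamples (restrictor triples failing the scope): 2.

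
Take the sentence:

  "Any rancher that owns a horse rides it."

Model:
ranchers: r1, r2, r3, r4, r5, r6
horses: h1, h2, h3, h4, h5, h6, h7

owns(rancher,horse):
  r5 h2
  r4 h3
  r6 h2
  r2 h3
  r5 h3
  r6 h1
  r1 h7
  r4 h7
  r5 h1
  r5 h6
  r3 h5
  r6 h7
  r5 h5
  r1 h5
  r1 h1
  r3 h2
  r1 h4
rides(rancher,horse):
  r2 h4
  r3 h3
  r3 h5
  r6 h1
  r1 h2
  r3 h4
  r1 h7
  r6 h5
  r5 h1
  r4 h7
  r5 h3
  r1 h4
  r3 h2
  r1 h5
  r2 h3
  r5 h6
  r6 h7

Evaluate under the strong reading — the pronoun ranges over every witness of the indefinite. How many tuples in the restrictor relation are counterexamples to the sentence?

5

"it" takes "a horse" as antecedent — a donkey pronoun bound across the clause boundary.
Strong reading: for every (r,h) with owns(r,h), rides(r,h).
Restrictor pairs: (r1,h1) ✗  (r1,h4) ✓  (r1,h5) ✓  (r1,h7) ✓  (r2,h3) ✓  (r3,h2) ✓  (r3,h5) ✓  (r4,h3) ✗  (r4,h7) ✓  (r5,h1) ✓  (r5,h2) ✗  (r5,h3) ✓  (r5,h5) ✗  (r5,h6) ✓  (r6,h1) ✓  (r6,h2) ✗  (r6,h7) ✓
Counterexamples (restrictor pairs failing the scope): 5.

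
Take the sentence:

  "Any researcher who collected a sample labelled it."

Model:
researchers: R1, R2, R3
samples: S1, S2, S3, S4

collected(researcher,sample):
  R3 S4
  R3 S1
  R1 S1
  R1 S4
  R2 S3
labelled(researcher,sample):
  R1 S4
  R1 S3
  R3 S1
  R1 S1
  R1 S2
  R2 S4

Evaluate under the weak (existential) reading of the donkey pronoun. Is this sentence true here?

False

"it" takes "a sample" as antecedent — a donkey pronoun bound across the clause boundary.
Weak reading: every researcher r with some collected-sample has at least one collected-sample s such that labelled(r,s).
Per researcher: R1:✓  R2:✗  R3:✓
R2 has no witness among its collected-samples.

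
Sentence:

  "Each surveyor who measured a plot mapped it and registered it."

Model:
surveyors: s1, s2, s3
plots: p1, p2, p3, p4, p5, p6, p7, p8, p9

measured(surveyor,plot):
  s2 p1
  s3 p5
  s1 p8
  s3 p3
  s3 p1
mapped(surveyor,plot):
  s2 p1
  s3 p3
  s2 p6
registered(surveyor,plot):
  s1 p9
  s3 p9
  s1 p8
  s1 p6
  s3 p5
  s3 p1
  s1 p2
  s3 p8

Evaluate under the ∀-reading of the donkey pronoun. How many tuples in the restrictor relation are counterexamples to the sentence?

"it" takes "a plot" as antecedent — a donkey pronoun bound across the clause boundary.
Strong reading: for every (s,p) with measured(s,p), mapped(s,p) ∧ registered(s,p).
Restrictor pairs: (s1,p8) ✗  (s2,p1) ✗  (s3,p1) ✗  (s3,p3) ✗  (s3,p5) ✗
Counterexamples (restrictor pairs failing the scope): 5.

5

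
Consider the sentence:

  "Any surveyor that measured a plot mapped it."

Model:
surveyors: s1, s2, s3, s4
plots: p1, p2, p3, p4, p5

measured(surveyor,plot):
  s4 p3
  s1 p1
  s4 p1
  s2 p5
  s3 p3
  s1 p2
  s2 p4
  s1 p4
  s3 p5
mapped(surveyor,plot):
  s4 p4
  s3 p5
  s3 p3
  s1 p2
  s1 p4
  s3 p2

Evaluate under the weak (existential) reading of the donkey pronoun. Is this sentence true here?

False

"it" takes "a plot" as antecedent — a donkey pronoun bound across the clause boundary.
Weak reading: every surveyor s with some measured-plot has at least one measured-plot p such that mapped(s,p).
Per surveyor: s1:✓  s2:✗  s3:✓  s4:✗
s2 has no witness among its measured-plots.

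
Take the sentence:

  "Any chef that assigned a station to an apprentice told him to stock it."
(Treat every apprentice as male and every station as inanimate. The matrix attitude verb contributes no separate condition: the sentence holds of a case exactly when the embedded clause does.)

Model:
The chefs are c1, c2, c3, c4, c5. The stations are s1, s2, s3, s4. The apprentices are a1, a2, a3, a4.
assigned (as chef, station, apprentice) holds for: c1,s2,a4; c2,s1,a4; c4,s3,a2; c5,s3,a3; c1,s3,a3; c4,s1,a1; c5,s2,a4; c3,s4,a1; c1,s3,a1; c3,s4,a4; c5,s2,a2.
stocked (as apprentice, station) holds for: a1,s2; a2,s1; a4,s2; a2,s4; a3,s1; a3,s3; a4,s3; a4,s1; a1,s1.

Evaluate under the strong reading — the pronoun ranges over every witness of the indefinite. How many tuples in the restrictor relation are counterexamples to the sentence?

5

"him" takes "an apprentice" as antecedent and "it" takes "a station"; both are donkey pronouns co-varying with the restrictor.
Strong reading: for every (c,s,a) with assigned(c,s,a), stocked(a,s).
Restrictor triples: (c1,s2,a4)→stocked(a4,s2) ✓  (c1,s3,a1)→stocked(a1,s3) ✗  (c1,s3,a3)→stocked(a3,s3) ✓  (c2,s1,a4)→stocked(a4,s1) ✓  (c3,s4,a1)→stocked(a1,s4) ✗  (c3,s4,a4)→stocked(a4,s4) ✗  (c4,s1,a1)→stocked(a1,s1) ✓  (c4,s3,a2)→stocked(a2,s3) ✗  (c5,s2,a2)→stocked(a2,s2) ✗  (c5,s2,a4)→stocked(a4,s2) ✓  (c5,s3,a3)→stocked(a3,s3) ✓
Counterexamples (restrictor triples failing the scope): 5.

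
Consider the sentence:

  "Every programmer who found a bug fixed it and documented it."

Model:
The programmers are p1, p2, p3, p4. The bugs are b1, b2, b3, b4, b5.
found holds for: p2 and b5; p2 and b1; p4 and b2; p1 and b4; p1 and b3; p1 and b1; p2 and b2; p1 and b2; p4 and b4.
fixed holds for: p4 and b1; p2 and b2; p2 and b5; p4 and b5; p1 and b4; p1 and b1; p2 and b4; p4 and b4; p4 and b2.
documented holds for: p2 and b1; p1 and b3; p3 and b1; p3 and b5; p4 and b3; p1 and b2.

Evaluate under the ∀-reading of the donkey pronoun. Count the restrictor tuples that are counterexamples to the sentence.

9

"it" takes "a bug" as antecedent — a donkey pronoun bound across the clause boundary.
Strong reading: for every (p,b) with found(p,b), fixed(p,b) ∧ documented(p,b).
Restrictor pairs: (p1,b1) ✗  (p1,b2) ✗  (p1,b3) ✗  (p1,b4) ✗  (p2,b1) ✗  (p2,b2) ✗  (p2,b5) ✗  (p4,b2) ✗  (p4,b4) ✗
Counterexamples (restrictor pairs failing the scope): 9.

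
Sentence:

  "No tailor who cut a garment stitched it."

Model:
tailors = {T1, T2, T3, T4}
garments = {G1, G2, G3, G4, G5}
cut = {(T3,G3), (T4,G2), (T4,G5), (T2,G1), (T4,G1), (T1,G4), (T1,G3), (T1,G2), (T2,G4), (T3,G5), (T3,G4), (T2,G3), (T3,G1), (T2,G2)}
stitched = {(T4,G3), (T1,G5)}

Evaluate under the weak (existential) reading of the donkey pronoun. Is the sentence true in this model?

"it" takes "a garment" as antecedent — a donkey pronoun bound across the clause boundary.
Truth condition: for no (t,g) with cut(t,g) does stitched(t,g) hold.
Restrictor pairs — does the scope hold? (T1,G2):fails  (T1,G3):fails  (T1,G4):fails  (T2,G1):fails  (T2,G2):fails  (T2,G3):fails  (T2,G4):fails  (T3,G1):fails  (T3,G3):fails  (T3,G4):fails  (T3,G5):fails  (T4,G1):fails  (T4,G2):fails  (T4,G5):fails
Scope holds for no restrictor pair, so the sentence is true.

True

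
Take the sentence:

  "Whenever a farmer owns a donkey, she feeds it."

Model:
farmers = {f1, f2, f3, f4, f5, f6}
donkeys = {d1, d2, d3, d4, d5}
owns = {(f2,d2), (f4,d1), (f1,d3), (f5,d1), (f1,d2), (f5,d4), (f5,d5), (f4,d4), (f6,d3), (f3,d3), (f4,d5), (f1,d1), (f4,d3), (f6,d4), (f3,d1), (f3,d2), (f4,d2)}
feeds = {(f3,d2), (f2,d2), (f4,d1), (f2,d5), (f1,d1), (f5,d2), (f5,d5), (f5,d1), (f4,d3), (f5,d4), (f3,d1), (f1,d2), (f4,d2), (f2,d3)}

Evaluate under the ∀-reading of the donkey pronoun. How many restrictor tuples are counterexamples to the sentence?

6

"it" takes "a donkey" as antecedent — a donkey pronoun bound across the clause boundary.
Strong reading: for every (f,d) with owns(f,d), feeds(f,d).
Restrictor pairs: (f1,d1) ✓  (f1,d2) ✓  (f1,d3) ✗  (f2,d2) ✓  (f3,d1) ✓  (f3,d2) ✓  (f3,d3) ✗  (f4,d1) ✓  (f4,d2) ✓  (f4,d3) ✓  (f4,d4) ✗  (f4,d5) ✗  (f5,d1) ✓  (f5,d4) ✓  (f5,d5) ✓  (f6,d3) ✗  (f6,d4) ✗
Counterexamples (restrictor pairs failing the scope): 6.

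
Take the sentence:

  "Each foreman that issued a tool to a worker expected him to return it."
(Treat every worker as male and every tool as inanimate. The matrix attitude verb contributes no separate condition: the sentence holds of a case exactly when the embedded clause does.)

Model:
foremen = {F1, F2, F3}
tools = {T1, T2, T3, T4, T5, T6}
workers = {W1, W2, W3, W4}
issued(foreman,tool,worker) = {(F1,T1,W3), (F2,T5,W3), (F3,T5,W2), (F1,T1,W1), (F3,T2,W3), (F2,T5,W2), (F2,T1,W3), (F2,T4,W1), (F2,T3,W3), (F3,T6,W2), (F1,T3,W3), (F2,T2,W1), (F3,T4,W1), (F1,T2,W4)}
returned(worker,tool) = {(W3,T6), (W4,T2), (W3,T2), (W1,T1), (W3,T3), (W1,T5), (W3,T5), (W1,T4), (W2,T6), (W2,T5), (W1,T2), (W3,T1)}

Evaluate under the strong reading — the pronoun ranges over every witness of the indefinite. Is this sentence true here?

"him" takes "a worker" as antecedent and "it" takes "a tool"; both are donkey pronouns co-varying with the restrictor.
Strong reading: for every (f,t,w) with issued(f,t,w), returned(w,t).
Restrictor triples: (F1,T1,W1)→returned(W1,T1) ✓  (F1,T1,W3)→returned(W3,T1) ✓  (F1,T2,W4)→returned(W4,T2) ✓  (F1,T3,W3)→returned(W3,T3) ✓  (F2,T1,W3)→returned(W3,T1) ✓  (F2,T2,W1)→returned(W1,T2) ✓  (F2,T3,W3)→returned(W3,T3) ✓  (F2,T4,W1)→returned(W1,T4) ✓  (F2,T5,W2)→returned(W2,T5) ✓  (F2,T5,W3)→returned(W3,T5) ✓  (F3,T2,W3)→returned(W3,T2) ✓  (F3,T4,W1)→returned(W1,T4) ✓  (F3,T5,W2)→returned(W2,T5) ✓  (F3,T6,W2)→returned(W2,T6) ✓
Every restrictor triple satisfies the scope.

True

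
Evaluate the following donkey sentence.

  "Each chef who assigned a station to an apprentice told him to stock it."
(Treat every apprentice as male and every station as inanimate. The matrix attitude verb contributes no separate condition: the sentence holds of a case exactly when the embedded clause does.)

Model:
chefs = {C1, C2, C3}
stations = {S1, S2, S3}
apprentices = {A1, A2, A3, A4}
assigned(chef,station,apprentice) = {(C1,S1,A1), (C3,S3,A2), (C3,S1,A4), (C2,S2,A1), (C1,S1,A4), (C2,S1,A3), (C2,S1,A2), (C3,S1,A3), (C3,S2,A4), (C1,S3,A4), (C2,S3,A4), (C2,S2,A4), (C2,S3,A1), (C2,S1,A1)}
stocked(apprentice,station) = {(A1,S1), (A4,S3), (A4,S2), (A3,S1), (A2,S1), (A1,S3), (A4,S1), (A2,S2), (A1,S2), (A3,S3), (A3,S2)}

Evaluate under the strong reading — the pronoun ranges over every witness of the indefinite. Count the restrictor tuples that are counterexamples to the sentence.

"him" takes "an apprentice" as antecedent and "it" takes "a station"; both are donkey pronouns co-varying with the restrictor.
Strong reading: for every (c,s,a) with assigned(c,s,a), stocked(a,s).
Restrictor triples: (C1,S1,A1)→stocked(A1,S1) ✓  (C1,S1,A4)→stocked(A4,S1) ✓  (C1,S3,A4)→stocked(A4,S3) ✓  (C2,S1,A1)→stocked(A1,S1) ✓  (C2,S1,A2)→stocked(A2,S1) ✓  (C2,S1,A3)→stocked(A3,S1) ✓  (C2,S2,A1)→stocked(A1,S2) ✓  (C2,S2,A4)→stocked(A4,S2) ✓  (C2,S3,A1)→stocked(A1,S3) ✓  (C2,S3,A4)→stocked(A4,S3) ✓  (C3,S1,A3)→stocked(A3,S1) ✓  (C3,S1,A4)→stocked(A4,S1) ✓  (C3,S2,A4)→stocked(A4,S2) ✓  (C3,S3,A2)→stocked(A2,S3) ✗
Counterexamples (restrictor triples failing the scope): 1.

1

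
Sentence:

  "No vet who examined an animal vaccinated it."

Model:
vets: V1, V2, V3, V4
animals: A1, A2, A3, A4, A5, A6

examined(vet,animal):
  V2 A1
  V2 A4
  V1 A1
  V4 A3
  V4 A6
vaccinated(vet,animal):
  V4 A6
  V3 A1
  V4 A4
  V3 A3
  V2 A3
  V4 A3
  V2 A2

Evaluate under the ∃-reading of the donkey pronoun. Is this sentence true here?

"it" takes "an animal" as antecedent — a donkey pronoun bound across the clause boundary.
Truth condition: for no (v,a) with examined(v,a) does vaccinated(v,a) hold.
Restrictor pairs — does the scope hold? (V1,A1):fails  (V2,A1):fails  (V2,A4):fails  (V4,A3):holds  (V4,A6):holds
Scope holds for 2 pair(s), so the sentence is false.

False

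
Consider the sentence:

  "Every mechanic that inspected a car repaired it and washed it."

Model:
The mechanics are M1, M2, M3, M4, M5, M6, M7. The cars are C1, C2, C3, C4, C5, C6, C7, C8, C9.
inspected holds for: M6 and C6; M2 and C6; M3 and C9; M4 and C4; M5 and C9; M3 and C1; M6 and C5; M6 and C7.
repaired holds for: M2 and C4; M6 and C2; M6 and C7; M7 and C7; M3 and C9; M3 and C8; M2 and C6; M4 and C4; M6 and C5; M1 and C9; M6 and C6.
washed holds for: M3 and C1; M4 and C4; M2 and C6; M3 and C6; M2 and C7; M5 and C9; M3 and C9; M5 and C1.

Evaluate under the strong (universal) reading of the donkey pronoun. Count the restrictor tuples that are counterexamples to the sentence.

5

"it" takes "a car" as antecedent — a donkey pronoun bound across the clause boundary.
Strong reading: for every (m,c) with inspected(m,c), repaired(m,c) ∧ washed(m,c).
Restrictor pairs: (M2,C6) ✓  (M3,C1) ✗  (M3,C9) ✓  (M4,C4) ✓  (M5,C9) ✗  (M6,C5) ✗  (M6,C6) ✗  (M6,C7) ✗
Counterexamples (restrictor pairs failing the scope): 5.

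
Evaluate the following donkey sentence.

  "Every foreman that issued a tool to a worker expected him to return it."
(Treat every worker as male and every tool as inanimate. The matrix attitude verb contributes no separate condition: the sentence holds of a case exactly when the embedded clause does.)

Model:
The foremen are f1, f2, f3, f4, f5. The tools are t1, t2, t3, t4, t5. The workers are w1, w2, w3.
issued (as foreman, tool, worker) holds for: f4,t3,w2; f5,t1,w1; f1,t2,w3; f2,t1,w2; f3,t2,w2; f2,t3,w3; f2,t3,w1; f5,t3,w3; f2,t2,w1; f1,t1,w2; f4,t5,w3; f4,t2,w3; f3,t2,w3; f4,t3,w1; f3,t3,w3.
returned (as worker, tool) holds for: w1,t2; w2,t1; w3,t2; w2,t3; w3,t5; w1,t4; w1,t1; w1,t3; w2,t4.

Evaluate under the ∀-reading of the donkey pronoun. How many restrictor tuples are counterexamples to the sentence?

4

"him" takes "a worker" as antecedent and "it" takes "a tool"; both are donkey pronouns co-varying with the restrictor.
Strong reading: for every (f,t,w) with issued(f,t,w), returned(w,t).
Restrictor triples: (f1,t1,w2)→returned(w2,t1) ✓  (f1,t2,w3)→returned(w3,t2) ✓  (f2,t1,w2)→returned(w2,t1) ✓  (f2,t2,w1)→returned(w1,t2) ✓  (f2,t3,w1)→returned(w1,t3) ✓  (f2,t3,w3)→returned(w3,t3) ✗  (f3,t2,w2)→returned(w2,t2) ✗  (f3,t2,w3)→returned(w3,t2) ✓  (f3,t3,w3)→returned(w3,t3) ✗  (f4,t2,w3)→returned(w3,t2) ✓  (f4,t3,w1)→returned(w1,t3) ✓  (f4,t3,w2)→returned(w2,t3) ✓  (f4,t5,w3)→returned(w3,t5) ✓  (f5,t1,w1)→returned(w1,t1) ✓  (f5,t3,w3)→returned(w3,t3) ✗
Counterexamples (restrictor triples failing the scope): 4.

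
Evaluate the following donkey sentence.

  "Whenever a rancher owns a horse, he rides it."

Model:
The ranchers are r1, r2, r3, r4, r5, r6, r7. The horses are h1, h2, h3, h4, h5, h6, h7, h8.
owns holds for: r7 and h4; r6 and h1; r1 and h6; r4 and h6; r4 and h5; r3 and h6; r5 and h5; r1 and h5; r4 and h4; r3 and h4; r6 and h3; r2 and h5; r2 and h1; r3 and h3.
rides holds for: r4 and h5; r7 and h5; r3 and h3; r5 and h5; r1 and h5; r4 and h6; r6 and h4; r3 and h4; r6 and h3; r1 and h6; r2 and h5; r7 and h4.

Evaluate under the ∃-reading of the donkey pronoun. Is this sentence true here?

"it" takes "a horse" as antecedent — a donkey pronoun bound across the clause boundary.
Weak reading: every rancher r with some owns-horse has at least one owns-horse h such that rides(r,h).
Per rancher: r1:✓  r2:✓  r3:✓  r4:✓  r5:✓  r6:✓  r7:✓
Every rancher in the restrictor has a witness.

True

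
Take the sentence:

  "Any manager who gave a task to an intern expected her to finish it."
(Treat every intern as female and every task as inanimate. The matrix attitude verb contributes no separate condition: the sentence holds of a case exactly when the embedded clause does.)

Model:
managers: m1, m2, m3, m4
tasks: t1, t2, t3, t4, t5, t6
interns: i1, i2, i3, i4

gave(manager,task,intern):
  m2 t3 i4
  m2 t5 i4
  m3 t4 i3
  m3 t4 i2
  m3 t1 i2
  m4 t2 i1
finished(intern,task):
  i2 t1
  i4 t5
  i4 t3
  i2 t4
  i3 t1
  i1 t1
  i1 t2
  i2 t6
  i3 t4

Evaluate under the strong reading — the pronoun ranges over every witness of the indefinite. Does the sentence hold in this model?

"her" takes "an intern" as antecedent and "it" takes "a task"; both are donkey pronouns co-varying with the restrictor.
Strong reading: for every (m,t,i) with gave(m,t,i), finished(i,t).
Restrictor triples: (m2,t3,i4)→finished(i4,t3) ✓  (m2,t5,i4)→finished(i4,t5) ✓  (m3,t1,i2)→finished(i2,t1) ✓  (m3,t4,i2)→finished(i2,t4) ✓  (m3,t4,i3)→finished(i3,t4) ✓  (m4,t2,i1)→finished(i1,t2) ✓
Every restrictor triple satisfies the scope.

True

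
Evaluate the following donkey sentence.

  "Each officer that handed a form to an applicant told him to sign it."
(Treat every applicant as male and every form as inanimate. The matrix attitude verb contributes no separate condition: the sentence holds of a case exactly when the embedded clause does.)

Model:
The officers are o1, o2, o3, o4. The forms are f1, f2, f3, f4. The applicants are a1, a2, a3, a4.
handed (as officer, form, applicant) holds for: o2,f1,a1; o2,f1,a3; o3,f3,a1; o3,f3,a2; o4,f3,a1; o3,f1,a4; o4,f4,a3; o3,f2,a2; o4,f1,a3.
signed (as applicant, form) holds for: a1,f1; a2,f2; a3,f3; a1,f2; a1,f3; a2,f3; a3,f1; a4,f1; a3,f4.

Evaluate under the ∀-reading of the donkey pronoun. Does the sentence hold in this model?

True

"him" takes "an applicant" as antecedent and "it" takes "a form"; both are donkey pronouns co-varying with the restrictor.
Strong reading: for every (o,f,a) with handed(o,f,a), signed(a,f).
Restrictor triples: (o2,f1,a1)→signed(a1,f1) ✓  (o2,f1,a3)→signed(a3,f1) ✓  (o3,f1,a4)→signed(a4,f1) ✓  (o3,f2,a2)→signed(a2,f2) ✓  (o3,f3,a1)→signed(a1,f3) ✓  (o3,f3,a2)→signed(a2,f3) ✓  (o4,f1,a3)→signed(a3,f1) ✓  (o4,f3,a1)→signed(a1,f3) ✓  (o4,f4,a3)→signed(a3,f4) ✓
Every restrictor triple satisfies the scope.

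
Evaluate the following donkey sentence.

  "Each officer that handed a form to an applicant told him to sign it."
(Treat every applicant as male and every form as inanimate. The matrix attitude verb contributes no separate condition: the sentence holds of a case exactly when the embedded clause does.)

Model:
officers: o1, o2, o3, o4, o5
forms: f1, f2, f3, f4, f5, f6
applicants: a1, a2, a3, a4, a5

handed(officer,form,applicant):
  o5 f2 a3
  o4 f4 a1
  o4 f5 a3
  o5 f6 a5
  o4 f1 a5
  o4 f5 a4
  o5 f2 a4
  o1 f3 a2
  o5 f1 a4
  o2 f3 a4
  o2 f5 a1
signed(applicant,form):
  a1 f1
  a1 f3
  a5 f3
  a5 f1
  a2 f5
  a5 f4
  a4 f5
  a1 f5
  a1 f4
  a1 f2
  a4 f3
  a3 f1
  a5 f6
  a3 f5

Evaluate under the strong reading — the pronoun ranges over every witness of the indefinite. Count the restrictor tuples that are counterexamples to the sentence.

"him" takes "an applicant" as antecedent and "it" takes "a form"; both are donkey pronouns co-varying with the restrictor.
Strong reading: for every (o,f,a) with handed(o,f,a), signed(a,f).
Restrictor triples: (o1,f3,a2)→signed(a2,f3) ✗  (o2,f3,a4)→signed(a4,f3) ✓  (o2,f5,a1)→signed(a1,f5) ✓  (o4,f1,a5)→signed(a5,f1) ✓  (o4,f4,a1)→signed(a1,f4) ✓  (o4,f5,a3)→signed(a3,f5) ✓  (o4,f5,a4)→signed(a4,f5) ✓  (o5,f1,a4)→signed(a4,f1) ✗  (o5,f2,a3)→signed(a3,f2) ✗  (o5,f2,a4)→signed(a4,f2) ✗  (o5,f6,a5)→signed(a5,f6) ✓
Counterexamples (restrictor triples failing the scope): 4.

4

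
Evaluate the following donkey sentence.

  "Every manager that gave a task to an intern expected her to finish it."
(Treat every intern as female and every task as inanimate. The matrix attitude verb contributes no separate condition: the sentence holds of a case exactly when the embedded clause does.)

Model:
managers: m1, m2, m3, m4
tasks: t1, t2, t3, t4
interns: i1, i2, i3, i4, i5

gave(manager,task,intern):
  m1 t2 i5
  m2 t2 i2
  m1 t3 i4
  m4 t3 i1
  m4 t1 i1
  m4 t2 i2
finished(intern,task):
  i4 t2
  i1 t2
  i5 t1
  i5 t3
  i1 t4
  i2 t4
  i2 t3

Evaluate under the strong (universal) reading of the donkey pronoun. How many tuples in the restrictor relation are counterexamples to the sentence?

"her" takes "an intern" as antecedent and "it" takes "a task"; both are donkey pronouns co-varying with the restrictor.
Strong reading: for every (m,t,i) with gave(m,t,i), finished(i,t).
Restrictor triples: (m1,t2,i5)→finished(i5,t2) ✗  (m1,t3,i4)→finished(i4,t3) ✗  (m2,t2,i2)→finished(i2,t2) ✗  (m4,t1,i1)→finished(i1,t1) ✗  (m4,t2,i2)→finished(i2,t2) ✗  (m4,t3,i1)→finished(i1,t3) ✗
Counterexamples (restrictor triples failing the scope): 6.

6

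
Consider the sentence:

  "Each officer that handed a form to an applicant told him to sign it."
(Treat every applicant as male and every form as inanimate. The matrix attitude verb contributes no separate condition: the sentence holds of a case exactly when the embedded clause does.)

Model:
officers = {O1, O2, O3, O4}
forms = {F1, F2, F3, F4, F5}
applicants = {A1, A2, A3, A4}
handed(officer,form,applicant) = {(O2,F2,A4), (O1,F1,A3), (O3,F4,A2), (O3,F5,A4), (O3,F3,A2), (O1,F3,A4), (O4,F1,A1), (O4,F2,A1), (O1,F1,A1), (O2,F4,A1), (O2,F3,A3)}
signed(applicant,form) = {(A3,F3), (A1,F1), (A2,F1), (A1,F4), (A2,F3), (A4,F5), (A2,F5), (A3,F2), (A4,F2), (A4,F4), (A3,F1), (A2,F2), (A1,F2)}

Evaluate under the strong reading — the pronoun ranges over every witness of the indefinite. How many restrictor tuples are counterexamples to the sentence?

"him" takes "an applicant" as antecedent and "it" takes "a form"; both are donkey pronouns co-varying with the restrictor.
Strong reading: for every (o,f,a) with handed(o,f,a), signed(a,f).
Restrictor triples: (O1,F1,A1)→signed(A1,F1) ✓  (O1,F1,A3)→signed(A3,F1) ✓  (O1,F3,A4)→signed(A4,F3) ✗  (O2,F2,A4)→signed(A4,F2) ✓  (O2,F3,A3)→signed(A3,F3) ✓  (O2,F4,A1)→signed(A1,F4) ✓  (O3,F3,A2)→signed(A2,F3) ✓  (O3,F4,A2)→signed(A2,F4) ✗  (O3,F5,A4)→signed(A4,F5) ✓  (O4,F1,A1)→signed(A1,F1) ✓  (O4,F2,A1)→signed(A1,F2) ✓
Counterexamples (restrictor triples failing the scope): 2.

2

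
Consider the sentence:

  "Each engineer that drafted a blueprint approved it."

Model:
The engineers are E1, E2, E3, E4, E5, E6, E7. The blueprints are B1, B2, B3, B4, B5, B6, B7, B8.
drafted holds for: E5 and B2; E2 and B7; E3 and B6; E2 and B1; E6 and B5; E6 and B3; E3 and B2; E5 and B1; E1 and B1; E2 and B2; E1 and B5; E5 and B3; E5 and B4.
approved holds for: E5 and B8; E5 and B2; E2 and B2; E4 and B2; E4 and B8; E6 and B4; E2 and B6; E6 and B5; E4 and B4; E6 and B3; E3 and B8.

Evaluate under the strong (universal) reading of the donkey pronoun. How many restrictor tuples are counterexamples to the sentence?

"it" takes "a blueprint" as antecedent — a donkey pronoun bound across the clause boundary.
Strong reading: for every (e,b) with drafted(e,b), approved(e,b).
Restrictor pairs: (E1,B1) ✗  (E1,B5) ✗  (E2,B1) ✗  (E2,B2) ✓  (E2,B7) ✗  (E3,B2) ✗  (E3,B6) ✗  (E5,B1) ✗  (E5,B2) ✓  (E5,B3) ✗  (E5,B4) ✗  (E6,B3) ✓  (E6,B5) ✓
Counterexamples (restrictor pairs failing the scope): 9.

9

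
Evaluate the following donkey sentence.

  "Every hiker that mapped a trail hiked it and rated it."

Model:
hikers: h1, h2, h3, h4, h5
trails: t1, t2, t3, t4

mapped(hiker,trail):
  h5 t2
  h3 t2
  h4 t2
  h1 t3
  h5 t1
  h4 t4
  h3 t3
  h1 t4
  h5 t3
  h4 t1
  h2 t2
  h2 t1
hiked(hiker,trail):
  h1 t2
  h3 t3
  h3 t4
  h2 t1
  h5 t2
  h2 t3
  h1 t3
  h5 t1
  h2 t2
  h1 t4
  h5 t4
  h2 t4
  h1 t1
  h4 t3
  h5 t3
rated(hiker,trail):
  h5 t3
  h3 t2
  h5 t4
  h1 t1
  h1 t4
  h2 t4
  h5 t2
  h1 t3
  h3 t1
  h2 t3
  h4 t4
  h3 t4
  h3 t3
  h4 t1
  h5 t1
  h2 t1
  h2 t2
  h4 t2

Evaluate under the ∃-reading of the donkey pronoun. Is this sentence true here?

"it" takes "a trail" as antecedent — a donkey pronoun bound across the clause boundary.
Weak reading: every hiker h with some mapped-trail has at least one mapped-trail t such that hiked(h,t) ∧ rated(h,t).
Per hiker: h1:✓  h2:✓  h3:✓  h4:✗  h5:✓
h4 has no witness among its mapped-trails.

False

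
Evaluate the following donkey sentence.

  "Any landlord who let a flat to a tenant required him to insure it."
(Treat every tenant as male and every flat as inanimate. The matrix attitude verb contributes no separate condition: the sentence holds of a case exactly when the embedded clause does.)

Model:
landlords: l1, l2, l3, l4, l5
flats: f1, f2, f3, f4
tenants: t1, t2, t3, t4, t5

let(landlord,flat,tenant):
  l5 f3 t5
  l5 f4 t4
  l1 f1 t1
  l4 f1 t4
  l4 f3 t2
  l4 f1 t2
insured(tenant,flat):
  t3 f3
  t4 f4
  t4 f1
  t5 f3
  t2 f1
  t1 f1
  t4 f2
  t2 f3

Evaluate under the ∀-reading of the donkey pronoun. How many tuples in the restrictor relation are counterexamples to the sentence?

0

"him" takes "a tenant" as antecedent and "it" takes "a flat"; both are donkey pronouns co-varying with the restrictor.
Strong reading: for every (l,f,t) with let(l,f,t), insured(t,f).
Restrictor triples: (l1,f1,t1)→insured(t1,f1) ✓  (l4,f1,t2)→insured(t2,f1) ✓  (l4,f1,t4)→insured(t4,f1) ✓  (l4,f3,t2)→insured(t2,f3) ✓  (l5,f3,t5)→insured(t5,f3) ✓  (l5,f4,t4)→insured(t4,f4) ✓
Counterexamples (restrictor triples failing the scope): 0.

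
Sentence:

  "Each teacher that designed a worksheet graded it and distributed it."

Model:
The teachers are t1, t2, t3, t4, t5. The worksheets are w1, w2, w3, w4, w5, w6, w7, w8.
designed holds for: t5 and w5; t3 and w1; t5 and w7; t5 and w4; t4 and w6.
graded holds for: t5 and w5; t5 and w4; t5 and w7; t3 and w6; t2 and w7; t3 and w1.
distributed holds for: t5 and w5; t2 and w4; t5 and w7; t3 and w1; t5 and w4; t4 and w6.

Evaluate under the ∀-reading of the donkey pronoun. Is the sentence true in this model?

False

"it" takes "a worksheet" as antecedent — a donkey pronoun bound across the clause boundary.
Strong reading: for every (t,w) with designed(t,w), graded(t,w) ∧ distributed(t,w).
Restrictor pairs: (t3,w1) ✓  (t4,w6) ✗  (t5,w4) ✓  (t5,w5) ✓  (t5,w7) ✓
Counterexample: (t4,w6) is in designed but fails the scope.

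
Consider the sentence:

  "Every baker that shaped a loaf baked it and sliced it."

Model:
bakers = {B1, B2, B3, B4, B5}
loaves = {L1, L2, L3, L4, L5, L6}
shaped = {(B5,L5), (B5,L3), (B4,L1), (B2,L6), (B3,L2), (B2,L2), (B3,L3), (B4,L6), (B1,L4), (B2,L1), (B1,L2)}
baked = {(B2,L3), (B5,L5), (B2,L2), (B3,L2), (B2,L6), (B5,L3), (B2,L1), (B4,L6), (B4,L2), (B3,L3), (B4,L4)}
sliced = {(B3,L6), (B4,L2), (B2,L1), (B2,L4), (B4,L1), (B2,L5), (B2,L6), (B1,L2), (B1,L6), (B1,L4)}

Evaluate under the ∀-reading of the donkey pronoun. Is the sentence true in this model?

"it" takes "a loaf" as antecedent — a donkey pronoun bound across the clause boundary.
Strong reading: for every (b,l) with shaped(b,l), baked(b,l) ∧ sliced(b,l).
Restrictor pairs: (B1,L2) ✗  (B1,L4) ✗  (B2,L1) ✓  (B2,L2) ✗  (B2,L6) ✓  (B3,L2) ✗  (B3,L3) ✗  (B4,L1) ✗  (B4,L6) ✗  (B5,L3) ✗  (B5,L5) ✗
Counterexample: (B1,L2) is in shaped but fails the scope.

False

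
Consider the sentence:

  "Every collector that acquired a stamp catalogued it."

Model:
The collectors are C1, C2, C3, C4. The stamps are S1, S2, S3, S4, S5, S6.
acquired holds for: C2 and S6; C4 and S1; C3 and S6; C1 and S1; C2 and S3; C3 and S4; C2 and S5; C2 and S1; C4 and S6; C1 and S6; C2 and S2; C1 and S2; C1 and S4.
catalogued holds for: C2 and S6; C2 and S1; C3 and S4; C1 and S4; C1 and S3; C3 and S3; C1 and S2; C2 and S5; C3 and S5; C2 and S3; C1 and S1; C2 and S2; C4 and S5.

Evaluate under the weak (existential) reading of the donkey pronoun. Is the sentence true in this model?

"it" takes "a stamp" as antecedent — a donkey pronoun bound across the clause boundary.
Weak reading: every collector c with some acquired-stamp has at least one acquired-stamp s such that catalogued(c,s).
Per collector: C1:✓  C2:✓  C3:✓  C4:✗
C4 has no witness among its acquired-stamps.

False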